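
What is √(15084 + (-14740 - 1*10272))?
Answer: 2*I*√2482 ≈ 99.639*I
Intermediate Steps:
√(15084 + (-14740 - 1*10272)) = √(15084 + (-14740 - 10272)) = √(15084 - 25012) = √(-9928) = 2*I*√2482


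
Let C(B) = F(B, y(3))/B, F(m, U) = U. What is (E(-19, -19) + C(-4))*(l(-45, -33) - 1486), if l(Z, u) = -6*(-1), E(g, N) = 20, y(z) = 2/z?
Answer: -88060/3 ≈ -29353.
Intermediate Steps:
l(Z, u) = 6
C(B) = 2/(3*B) (C(B) = (2/3)/B = (2*(⅓))/B = 2/(3*B))
(E(-19, -19) + C(-4))*(l(-45, -33) - 1486) = (20 + (⅔)/(-4))*(6 - 1486) = (20 + (⅔)*(-¼))*(-1480) = (20 - ⅙)*(-1480) = (119/6)*(-1480) = -88060/3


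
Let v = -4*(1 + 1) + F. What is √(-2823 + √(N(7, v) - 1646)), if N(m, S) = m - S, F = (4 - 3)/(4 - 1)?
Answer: √(-25407 + 3*I*√14682)/3 ≈ 0.38008 + 53.133*I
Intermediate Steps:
F = ⅓ (F = 1/3 = 1*(⅓) = ⅓ ≈ 0.33333)
v = -23/3 (v = -4*(1 + 1) + ⅓ = -4*2 + ⅓ = -8 + ⅓ = -23/3 ≈ -7.6667)
√(-2823 + √(N(7, v) - 1646)) = √(-2823 + √((7 - 1*(-23/3)) - 1646)) = √(-2823 + √((7 + 23/3) - 1646)) = √(-2823 + √(44/3 - 1646)) = √(-2823 + √(-4894/3)) = √(-2823 + I*√14682/3)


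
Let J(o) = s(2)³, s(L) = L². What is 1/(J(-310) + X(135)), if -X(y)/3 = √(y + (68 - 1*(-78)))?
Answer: 64/1567 + 3*√281/1567 ≈ 0.072935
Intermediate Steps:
X(y) = -3*√(146 + y) (X(y) = -3*√(y + (68 - 1*(-78))) = -3*√(y + (68 + 78)) = -3*√(y + 146) = -3*√(146 + y))
J(o) = 64 (J(o) = (2²)³ = 4³ = 64)
1/(J(-310) + X(135)) = 1/(64 - 3*√(146 + 135)) = 1/(64 - 3*√281)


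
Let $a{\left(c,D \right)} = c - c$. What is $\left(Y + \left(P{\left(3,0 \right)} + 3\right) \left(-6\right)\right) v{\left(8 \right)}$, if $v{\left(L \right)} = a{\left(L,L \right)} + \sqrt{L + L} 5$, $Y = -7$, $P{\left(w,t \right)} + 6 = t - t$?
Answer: $220$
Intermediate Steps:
$P{\left(w,t \right)} = -6$ ($P{\left(w,t \right)} = -6 + \left(t - t\right) = -6 + 0 = -6$)
$a{\left(c,D \right)} = 0$
$v{\left(L \right)} = 5 \sqrt{2} \sqrt{L}$ ($v{\left(L \right)} = 0 + \sqrt{L + L} 5 = 0 + \sqrt{2 L} 5 = 0 + \sqrt{2} \sqrt{L} 5 = 0 + 5 \sqrt{2} \sqrt{L} = 5 \sqrt{2} \sqrt{L}$)
$\left(Y + \left(P{\left(3,0 \right)} + 3\right) \left(-6\right)\right) v{\left(8 \right)} = \left(-7 + \left(-6 + 3\right) \left(-6\right)\right) 5 \sqrt{2} \sqrt{8} = \left(-7 - -18\right) 5 \sqrt{2} \cdot 2 \sqrt{2} = \left(-7 + 18\right) 20 = 11 \cdot 20 = 220$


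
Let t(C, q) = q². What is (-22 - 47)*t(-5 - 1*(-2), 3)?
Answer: -621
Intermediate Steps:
(-22 - 47)*t(-5 - 1*(-2), 3) = (-22 - 47)*3² = -69*9 = -621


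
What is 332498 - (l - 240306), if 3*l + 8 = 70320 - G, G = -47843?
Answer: 533419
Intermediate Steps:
l = 39385 (l = -8/3 + (70320 - 1*(-47843))/3 = -8/3 + (70320 + 47843)/3 = -8/3 + (⅓)*118163 = -8/3 + 118163/3 = 39385)
332498 - (l - 240306) = 332498 - (39385 - 240306) = 332498 - 1*(-200921) = 332498 + 200921 = 533419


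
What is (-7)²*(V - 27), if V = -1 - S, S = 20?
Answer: -2352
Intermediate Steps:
V = -21 (V = -1 - 1*20 = -1 - 20 = -21)
(-7)²*(V - 27) = (-7)²*(-21 - 27) = 49*(-48) = -2352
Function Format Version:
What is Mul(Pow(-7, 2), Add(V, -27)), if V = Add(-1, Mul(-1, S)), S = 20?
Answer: -2352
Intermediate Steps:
V = -21 (V = Add(-1, Mul(-1, 20)) = Add(-1, -20) = -21)
Mul(Pow(-7, 2), Add(V, -27)) = Mul(Pow(-7, 2), Add(-21, -27)) = Mul(49, -48) = -2352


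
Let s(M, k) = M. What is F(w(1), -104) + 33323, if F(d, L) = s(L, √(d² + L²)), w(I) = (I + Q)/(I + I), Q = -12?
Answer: 33219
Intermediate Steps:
w(I) = (-12 + I)/(2*I) (w(I) = (I - 12)/(I + I) = (-12 + I)/((2*I)) = (-12 + I)*(1/(2*I)) = (-12 + I)/(2*I))
F(d, L) = L
F(w(1), -104) + 33323 = -104 + 33323 = 33219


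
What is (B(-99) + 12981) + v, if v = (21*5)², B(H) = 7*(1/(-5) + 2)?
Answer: 120093/5 ≈ 24019.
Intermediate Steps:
B(H) = 63/5 (B(H) = 7*(-⅕ + 2) = 7*(9/5) = 63/5)
v = 11025 (v = 105² = 11025)
(B(-99) + 12981) + v = (63/5 + 12981) + 11025 = 64968/5 + 11025 = 120093/5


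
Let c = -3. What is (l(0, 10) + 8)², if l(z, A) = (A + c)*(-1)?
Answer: 1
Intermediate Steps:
l(z, A) = 3 - A (l(z, A) = (A - 3)*(-1) = (-3 + A)*(-1) = 3 - A)
(l(0, 10) + 8)² = ((3 - 1*10) + 8)² = ((3 - 10) + 8)² = (-7 + 8)² = 1² = 1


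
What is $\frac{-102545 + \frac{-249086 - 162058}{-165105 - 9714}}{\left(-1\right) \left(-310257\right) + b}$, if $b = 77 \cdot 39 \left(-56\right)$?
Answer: $- \frac{1991822579}{2759984099} \approx -0.72168$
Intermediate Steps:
$b = -168168$ ($b = 3003 \left(-56\right) = -168168$)
$\frac{-102545 + \frac{-249086 - 162058}{-165105 - 9714}}{\left(-1\right) \left(-310257\right) + b} = \frac{-102545 + \frac{-249086 - 162058}{-165105 - 9714}}{\left(-1\right) \left(-310257\right) - 168168} = \frac{-102545 - \frac{411144}{-174819}}{310257 - 168168} = \frac{-102545 - - \frac{137048}{58273}}{142089} = \left(-102545 + \frac{137048}{58273}\right) \frac{1}{142089} = \left(- \frac{5975467737}{58273}\right) \frac{1}{142089} = - \frac{1991822579}{2759984099}$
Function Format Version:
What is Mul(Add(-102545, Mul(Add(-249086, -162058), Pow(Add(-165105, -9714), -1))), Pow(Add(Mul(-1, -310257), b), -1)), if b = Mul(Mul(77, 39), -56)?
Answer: Rational(-1991822579, 2759984099) ≈ -0.72168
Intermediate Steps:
b = -168168 (b = Mul(3003, -56) = -168168)
Mul(Add(-102545, Mul(Add(-249086, -162058), Pow(Add(-165105, -9714), -1))), Pow(Add(Mul(-1, -310257), b), -1)) = Mul(Add(-102545, Mul(Add(-249086, -162058), Pow(Add(-165105, -9714), -1))), Pow(Add(Mul(-1, -310257), -168168), -1)) = Mul(Add(-102545, Mul(-411144, Pow(-174819, -1))), Pow(Add(310257, -168168), -1)) = Mul(Add(-102545, Mul(-411144, Rational(-1, 174819))), Pow(142089, -1)) = Mul(Add(-102545, Rational(137048, 58273)), Rational(1, 142089)) = Mul(Rational(-5975467737, 58273), Rational(1, 142089)) = Rational(-1991822579, 2759984099)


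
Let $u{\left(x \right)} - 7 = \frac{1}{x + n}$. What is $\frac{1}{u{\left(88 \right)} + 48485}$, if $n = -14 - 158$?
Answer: $\frac{84}{4073327} \approx 2.0622 \cdot 10^{-5}$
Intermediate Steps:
$n = -172$
$u{\left(x \right)} = 7 + \frac{1}{-172 + x}$ ($u{\left(x \right)} = 7 + \frac{1}{x - 172} = 7 + \frac{1}{-172 + x}$)
$\frac{1}{u{\left(88 \right)} + 48485} = \frac{1}{\frac{-1203 + 7 \cdot 88}{-172 + 88} + 48485} = \frac{1}{\frac{-1203 + 616}{-84} + 48485} = \frac{1}{\left(- \frac{1}{84}\right) \left(-587\right) + 48485} = \frac{1}{\frac{587}{84} + 48485} = \frac{1}{\frac{4073327}{84}} = \frac{84}{4073327}$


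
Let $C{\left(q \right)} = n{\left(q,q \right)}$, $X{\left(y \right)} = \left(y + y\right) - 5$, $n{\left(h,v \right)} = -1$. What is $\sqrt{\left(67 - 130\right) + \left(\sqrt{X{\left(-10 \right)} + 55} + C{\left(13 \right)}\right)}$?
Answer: $\sqrt{-64 + \sqrt{30}} \approx 7.65 i$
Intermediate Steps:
$X{\left(y \right)} = -5 + 2 y$ ($X{\left(y \right)} = 2 y - 5 = -5 + 2 y$)
$C{\left(q \right)} = -1$
$\sqrt{\left(67 - 130\right) + \left(\sqrt{X{\left(-10 \right)} + 55} + C{\left(13 \right)}\right)} = \sqrt{\left(67 - 130\right) - \left(1 - \sqrt{\left(-5 + 2 \left(-10\right)\right) + 55}\right)} = \sqrt{\left(67 - 130\right) - \left(1 - \sqrt{\left(-5 - 20\right) + 55}\right)} = \sqrt{-63 - \left(1 - \sqrt{-25 + 55}\right)} = \sqrt{-63 - \left(1 - \sqrt{30}\right)} = \sqrt{-64 + \sqrt{30}}$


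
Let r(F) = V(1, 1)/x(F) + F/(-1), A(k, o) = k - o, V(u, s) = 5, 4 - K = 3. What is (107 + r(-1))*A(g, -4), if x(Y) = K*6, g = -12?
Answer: -2612/3 ≈ -870.67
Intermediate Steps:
K = 1 (K = 4 - 1*3 = 4 - 3 = 1)
x(Y) = 6 (x(Y) = 1*6 = 6)
r(F) = ⅚ - F (r(F) = 5/6 + F/(-1) = 5*(⅙) + F*(-1) = ⅚ - F)
(107 + r(-1))*A(g, -4) = (107 + (⅚ - 1*(-1)))*(-12 - 1*(-4)) = (107 + (⅚ + 1))*(-12 + 4) = (107 + 11/6)*(-8) = (653/6)*(-8) = -2612/3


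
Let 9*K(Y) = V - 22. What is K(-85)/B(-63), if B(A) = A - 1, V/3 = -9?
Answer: 49/576 ≈ 0.085069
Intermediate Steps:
V = -27 (V = 3*(-9) = -27)
K(Y) = -49/9 (K(Y) = (-27 - 22)/9 = (1/9)*(-49) = -49/9)
B(A) = -1 + A
K(-85)/B(-63) = -49/(9*(-1 - 63)) = -49/9/(-64) = -49/9*(-1/64) = 49/576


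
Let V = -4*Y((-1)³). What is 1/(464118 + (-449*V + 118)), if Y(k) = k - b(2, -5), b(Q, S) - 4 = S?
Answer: 1/464236 ≈ 2.1541e-6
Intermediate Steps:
b(Q, S) = 4 + S
Y(k) = 1 + k (Y(k) = k - (4 - 5) = k - 1*(-1) = k + 1 = 1 + k)
V = 0 (V = -4*(1 + (-1)³) = -4*(1 - 1) = -4*0 = 0)
1/(464118 + (-449*V + 118)) = 1/(464118 + (-449*0 + 118)) = 1/(464118 + (0 + 118)) = 1/(464118 + 118) = 1/464236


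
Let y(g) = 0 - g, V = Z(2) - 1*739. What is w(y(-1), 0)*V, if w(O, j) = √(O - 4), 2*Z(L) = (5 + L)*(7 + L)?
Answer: -1415*I*√3/2 ≈ -1225.4*I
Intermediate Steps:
Z(L) = (5 + L)*(7 + L)/2 (Z(L) = ((5 + L)*(7 + L))/2 = (5 + L)*(7 + L)/2)
V = -1415/2 (V = (35/2 + (½)*2² + 6*2) - 1*739 = (35/2 + (½)*4 + 12) - 739 = (35/2 + 2 + 12) - 739 = 63/2 - 739 = -1415/2 ≈ -707.50)
y(g) = -g
w(O, j) = √(-4 + O)
w(y(-1), 0)*V = √(-4 - 1*(-1))*(-1415/2) = √(-4 + 1)*(-1415/2) = √(-3)*(-1415/2) = (I*√3)*(-1415/2) = -1415*I*√3/2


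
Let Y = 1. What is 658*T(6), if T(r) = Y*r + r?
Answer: 7896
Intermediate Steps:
T(r) = 2*r (T(r) = 1*r + r = r + r = 2*r)
658*T(6) = 658*(2*6) = 658*12 = 7896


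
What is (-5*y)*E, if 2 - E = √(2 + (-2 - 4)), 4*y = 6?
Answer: -15 + 15*I ≈ -15.0 + 15.0*I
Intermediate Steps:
y = 3/2 (y = (¼)*6 = 3/2 ≈ 1.5000)
E = 2 - 2*I (E = 2 - √(2 + (-2 - 4)) = 2 - √(2 - 6) = 2 - √(-4) = 2 - 2*I ≈ 2.0 - 2.0*I)
(-5*y)*E = (-5*3/2)*(2 - 2*I) = -15*(2 - 2*I)/2 = -15 + 15*I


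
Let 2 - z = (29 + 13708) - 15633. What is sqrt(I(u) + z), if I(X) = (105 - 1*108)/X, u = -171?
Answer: sqrt(6166659)/57 ≈ 43.566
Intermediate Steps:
I(X) = -3/X (I(X) = (105 - 108)/X = -3/X)
z = 1898 (z = 2 - ((29 + 13708) - 15633) = 2 - (13737 - 15633) = 2 - 1*(-1896) = 2 + 1896 = 1898)
sqrt(I(u) + z) = sqrt(-3/(-171) + 1898) = sqrt(-3*(-1/171) + 1898) = sqrt(1/57 + 1898) = sqrt(108187/57) = sqrt(6166659)/57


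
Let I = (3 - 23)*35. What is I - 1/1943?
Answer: -1360101/1943 ≈ -700.00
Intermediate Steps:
I = -700 (I = -20*35 = -700)
I - 1/1943 = -700 - 1/1943 = -1360101/1943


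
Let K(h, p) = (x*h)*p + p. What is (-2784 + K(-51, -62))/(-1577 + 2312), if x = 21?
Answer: 63556/735 ≈ 86.471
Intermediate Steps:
K(h, p) = p + 21*h*p (K(h, p) = (21*h)*p + p = 21*h*p + p = p + 21*h*p)
(-2784 + K(-51, -62))/(-1577 + 2312) = (-2784 - 62*(1 + 21*(-51)))/(-1577 + 2312) = (-2784 - 62*(1 - 1071))/735 = (-2784 - 62*(-1070))*(1/735) = (-2784 + 66340)*(1/735) = 63556*(1/735) = 63556/735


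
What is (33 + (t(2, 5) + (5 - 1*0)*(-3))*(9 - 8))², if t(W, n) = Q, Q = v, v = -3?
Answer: 225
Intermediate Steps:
Q = -3
t(W, n) = -3
(33 + (t(2, 5) + (5 - 1*0)*(-3))*(9 - 8))² = (33 + (-3 + (5 - 1*0)*(-3))*(9 - 8))² = (33 + (-3 + (5 + 0)*(-3))*1)² = (33 + (-3 + 5*(-3))*1)² = (33 + (-3 - 15)*1)² = (33 - 18*1)² = (33 - 18)² = 15² = 225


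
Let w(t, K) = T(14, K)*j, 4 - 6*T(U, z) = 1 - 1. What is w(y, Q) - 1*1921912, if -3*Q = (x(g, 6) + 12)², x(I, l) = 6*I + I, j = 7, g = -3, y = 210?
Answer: -5765722/3 ≈ -1.9219e+6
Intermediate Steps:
T(U, z) = ⅔ (T(U, z) = ⅔ - (1 - 1)/6 = ⅔ - ⅙*0 = ⅔ + 0 = ⅔)
x(I, l) = 7*I
Q = -27 (Q = -(7*(-3) + 12)²/3 = -(-21 + 12)²/3 = -⅓*(-9)² = -⅓*81 = -27)
w(t, K) = 14/3 (w(t, K) = (⅔)*7 = 14/3)
w(y, Q) - 1*1921912 = 14/3 - 1*1921912 = 14/3 - 1921912 = -5765722/3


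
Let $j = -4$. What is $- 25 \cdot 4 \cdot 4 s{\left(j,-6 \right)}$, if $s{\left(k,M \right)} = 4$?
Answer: $-1600$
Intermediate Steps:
$- 25 \cdot 4 \cdot 4 s{\left(j,-6 \right)} = - 25 \cdot 4 \cdot 4 \cdot 4 = \left(-25\right) 16 \cdot 4 = \left(-400\right) 4 = -1600$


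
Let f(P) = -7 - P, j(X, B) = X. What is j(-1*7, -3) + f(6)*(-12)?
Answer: 149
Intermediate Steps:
j(-1*7, -3) + f(6)*(-12) = -1*7 + (-7 - 1*6)*(-12) = -7 + (-7 - 6)*(-12) = -7 - 13*(-12) = -7 + 156 = 149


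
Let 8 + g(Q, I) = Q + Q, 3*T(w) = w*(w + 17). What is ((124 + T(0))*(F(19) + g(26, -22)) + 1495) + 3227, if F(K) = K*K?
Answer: 54942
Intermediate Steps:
F(K) = K²
T(w) = w*(17 + w)/3 (T(w) = (w*(w + 17))/3 = (w*(17 + w))/3 = w*(17 + w)/3)
g(Q, I) = -8 + 2*Q (g(Q, I) = -8 + (Q + Q) = -8 + 2*Q)
((124 + T(0))*(F(19) + g(26, -22)) + 1495) + 3227 = ((124 + (⅓)*0*(17 + 0))*(19² + (-8 + 2*26)) + 1495) + 3227 = ((124 + (⅓)*0*17)*(361 + (-8 + 52)) + 1495) + 3227 = ((124 + 0)*(361 + 44) + 1495) + 3227 = (124*405 + 1495) + 3227 = (50220 + 1495) + 3227 = 51715 + 3227 = 54942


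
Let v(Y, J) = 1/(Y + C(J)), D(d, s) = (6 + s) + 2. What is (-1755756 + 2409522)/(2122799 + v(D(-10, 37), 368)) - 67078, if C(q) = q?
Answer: -29404042518853/438357994 ≈ -67078.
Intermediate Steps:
D(d, s) = 8 + s
v(Y, J) = 1/(J + Y) (v(Y, J) = 1/(Y + J) = 1/(J + Y))
(-1755756 + 2409522)/(2122799 + v(D(-10, 37), 368)) - 67078 = (-1755756 + 2409522)/(2122799 + 1/(368 + (8 + 37))) - 67078 = 653766/(2122799 + 1/(368 + 45)) - 67078 = 653766/(2122799 + 1/413) - 67078 = 653766/(876715988/413) - 67078 = 653766*(413/876715988) - 67078 = 135002679/438357994 - 67078 = -29404042518853/438357994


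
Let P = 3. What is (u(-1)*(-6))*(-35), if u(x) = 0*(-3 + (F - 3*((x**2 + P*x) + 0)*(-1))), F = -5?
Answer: 0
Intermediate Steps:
u(x) = 0 (u(x) = 0*(-3 + (-5 - 3*((x**2 + 3*x) + 0)*(-1))) = 0*(-3 + (-5 - 3*(x**2 + 3*x)*(-1))) = 0*(-3 + (-5 - (3*x**2 + 9*x)*(-1))) = 0*(-3 + (-5 - (-9*x - 3*x**2))) = 0*(-3 + (-5 + (3*x**2 + 9*x))) = 0*(-3 + (-5 + 3*x**2 + 9*x)) = 0*(-8 + 3*x**2 + 9*x) = 0)
(u(-1)*(-6))*(-35) = (0*(-6))*(-35) = 0*(-35) = 0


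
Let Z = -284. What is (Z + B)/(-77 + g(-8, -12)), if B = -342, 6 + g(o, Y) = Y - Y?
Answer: 626/83 ≈ 7.5422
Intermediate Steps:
g(o, Y) = -6 (g(o, Y) = -6 + (Y - Y) = -6 + 0 = -6)
(Z + B)/(-77 + g(-8, -12)) = (-284 - 342)/(-77 - 6) = -626/(-83) = -626*(-1/83) = 626/83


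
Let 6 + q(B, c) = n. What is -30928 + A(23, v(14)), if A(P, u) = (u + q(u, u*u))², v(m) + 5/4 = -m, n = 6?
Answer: -491127/16 ≈ -30695.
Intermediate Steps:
q(B, c) = 0 (q(B, c) = -6 + 6 = 0)
v(m) = -5/4 - m
A(P, u) = u² (A(P, u) = (u + 0)² = u²)
-30928 + A(23, v(14)) = -30928 + (-5/4 - 1*14)² = -30928 + (-5/4 - 14)² = -30928 + (-61/4)² = -30928 + 3721/16 = -491127/16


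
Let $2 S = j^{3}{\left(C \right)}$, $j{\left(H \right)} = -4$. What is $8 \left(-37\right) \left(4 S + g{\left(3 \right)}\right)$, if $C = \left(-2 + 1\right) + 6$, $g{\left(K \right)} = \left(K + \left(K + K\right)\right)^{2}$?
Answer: $13912$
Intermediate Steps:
$g{\left(K \right)} = 9 K^{2}$ ($g{\left(K \right)} = \left(K + 2 K\right)^{2} = \left(3 K\right)^{2} = 9 K^{2}$)
$C = 5$ ($C = -1 + 6 = 5$)
$S = -32$ ($S = \frac{\left(-4\right)^{3}}{2} = \frac{1}{2} \left(-64\right) = -32$)
$8 \left(-37\right) \left(4 S + g{\left(3 \right)}\right) = 8 \left(-37\right) \left(4 \left(-32\right) + 9 \cdot 3^{2}\right) = - 296 \left(-128 + 9 \cdot 9\right) = - 296 \left(-128 + 81\right) = \left(-296\right) \left(-47\right) = 13912$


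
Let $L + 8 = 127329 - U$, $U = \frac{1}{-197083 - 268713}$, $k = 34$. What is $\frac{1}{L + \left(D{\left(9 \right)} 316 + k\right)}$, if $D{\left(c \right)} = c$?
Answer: $\frac{465796}{60646173405} \approx 7.6805 \cdot 10^{-6}$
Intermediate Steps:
$U = - \frac{1}{465796}$ ($U = \frac{1}{-465796} = - \frac{1}{465796} \approx -2.1469 \cdot 10^{-6}$)
$L = \frac{59305612517}{465796}$ ($L = -8 + \left(127329 - - \frac{1}{465796}\right) = -8 + \left(127329 + \frac{1}{465796}\right) = -8 + \frac{59309338885}{465796} = \frac{59305612517}{465796} \approx 1.2732 \cdot 10^{5}$)
$\frac{1}{L + \left(D{\left(9 \right)} 316 + k\right)} = \frac{1}{\frac{59305612517}{465796} + \left(9 \cdot 316 + 34\right)} = \frac{1}{\frac{59305612517}{465796} + \left(2844 + 34\right)} = \frac{1}{\frac{59305612517}{465796} + 2878} = \frac{1}{\frac{60646173405}{465796}} = \frac{465796}{60646173405}$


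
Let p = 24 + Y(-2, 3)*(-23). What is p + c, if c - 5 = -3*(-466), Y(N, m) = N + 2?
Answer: 1427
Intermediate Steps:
Y(N, m) = 2 + N
p = 24 (p = 24 + (2 - 2)*(-23) = 24 + 0*(-23) = 24 + 0 = 24)
c = 1403 (c = 5 - 3*(-466) = 5 + 1398 = 1403)
p + c = 24 + 1403 = 1427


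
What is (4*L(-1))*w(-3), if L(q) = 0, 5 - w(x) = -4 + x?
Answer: 0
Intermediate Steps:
w(x) = 9 - x (w(x) = 5 - (-4 + x) = 5 + (4 - x) = 9 - x)
(4*L(-1))*w(-3) = (4*0)*(9 - 1*(-3)) = 0*(9 + 3) = 0*12 = 0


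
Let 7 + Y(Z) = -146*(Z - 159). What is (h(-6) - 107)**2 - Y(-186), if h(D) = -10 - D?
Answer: -38042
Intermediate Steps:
Y(Z) = 23207 - 146*Z (Y(Z) = -7 - 146*(Z - 159) = -7 - 146*(-159 + Z) = -7 + (23214 - 146*Z) = 23207 - 146*Z)
(h(-6) - 107)**2 - Y(-186) = ((-10 - 1*(-6)) - 107)**2 - (23207 - 146*(-186)) = ((-10 + 6) - 107)**2 - (23207 + 27156) = (-4 - 107)**2 - 1*50363 = (-111)**2 - 50363 = 12321 - 50363 = -38042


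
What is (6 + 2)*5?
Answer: 40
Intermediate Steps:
(6 + 2)*5 = 8*5 = 40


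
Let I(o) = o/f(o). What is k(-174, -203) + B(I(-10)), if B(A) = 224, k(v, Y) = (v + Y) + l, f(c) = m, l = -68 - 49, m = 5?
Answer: -270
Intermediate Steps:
l = -117
f(c) = 5
k(v, Y) = -117 + Y + v (k(v, Y) = (v + Y) - 117 = (Y + v) - 117 = -117 + Y + v)
I(o) = o/5
k(-174, -203) + B(I(-10)) = (-117 - 203 - 174) + 224 = -494 + 224 = -270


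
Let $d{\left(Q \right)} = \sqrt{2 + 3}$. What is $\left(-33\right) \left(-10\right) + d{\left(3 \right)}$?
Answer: $330 + \sqrt{5} \approx 332.24$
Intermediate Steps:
$d{\left(Q \right)} = \sqrt{5}$
$\left(-33\right) \left(-10\right) + d{\left(3 \right)} = \left(-33\right) \left(-10\right) + \sqrt{5} = 330 + \sqrt{5}$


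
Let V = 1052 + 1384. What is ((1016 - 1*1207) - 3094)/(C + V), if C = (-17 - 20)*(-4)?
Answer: -3285/2584 ≈ -1.2713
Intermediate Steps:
V = 2436
C = 148 (C = -37*(-4) = 148)
((1016 - 1*1207) - 3094)/(C + V) = ((1016 - 1*1207) - 3094)/(148 + 2436) = ((1016 - 1207) - 3094)/2584 = (-191 - 3094)*(1/2584) = -3285*1/2584 = -3285/2584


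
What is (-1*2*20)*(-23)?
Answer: 920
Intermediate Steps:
(-1*2*20)*(-23) = -2*20*(-23) = -40*(-23) = 920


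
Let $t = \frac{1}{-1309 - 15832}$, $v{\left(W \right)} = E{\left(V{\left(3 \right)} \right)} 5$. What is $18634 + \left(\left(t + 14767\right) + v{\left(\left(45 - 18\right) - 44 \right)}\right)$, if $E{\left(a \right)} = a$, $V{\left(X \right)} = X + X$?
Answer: $\frac{573040770}{17141} \approx 33431.0$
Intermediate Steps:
$V{\left(X \right)} = 2 X$
$v{\left(W \right)} = 30$ ($v{\left(W \right)} = 2 \cdot 3 \cdot 5 = 6 \cdot 5 = 30$)
$t = - \frac{1}{17141}$ ($t = \frac{1}{-17141} = - \frac{1}{17141} \approx -5.834 \cdot 10^{-5}$)
$18634 + \left(\left(t + 14767\right) + v{\left(\left(45 - 18\right) - 44 \right)}\right) = 18634 + \left(\left(- \frac{1}{17141} + 14767\right) + 30\right) = 18634 + \left(\frac{253121146}{17141} + 30\right) = 18634 + \frac{253635376}{17141} = \frac{573040770}{17141}$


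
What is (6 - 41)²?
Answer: 1225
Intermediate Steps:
(6 - 41)² = (-35)² = 1225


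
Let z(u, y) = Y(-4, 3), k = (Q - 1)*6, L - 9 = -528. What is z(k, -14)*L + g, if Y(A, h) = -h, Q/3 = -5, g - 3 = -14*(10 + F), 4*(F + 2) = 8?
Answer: 1420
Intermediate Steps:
F = 0 (F = -2 + (¼)*8 = -2 + 2 = 0)
L = -519 (L = 9 - 528 = -519)
g = -137 (g = 3 - 14*(10 + 0) = 3 - 14*10 = 3 - 140 = -137)
Q = -15 (Q = 3*(-5) = -15)
k = -96 (k = (-15 - 1)*6 = -16*6 = -96)
z(u, y) = -3 (z(u, y) = -1*3 = -3)
z(k, -14)*L + g = -3*(-519) - 137 = 1557 - 137 = 1420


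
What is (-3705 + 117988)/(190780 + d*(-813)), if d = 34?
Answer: 114283/163138 ≈ 0.70053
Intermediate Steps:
(-3705 + 117988)/(190780 + d*(-813)) = (-3705 + 117988)/(190780 + 34*(-813)) = 114283/(190780 - 27642) = 114283/163138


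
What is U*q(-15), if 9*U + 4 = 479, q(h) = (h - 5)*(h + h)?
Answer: 95000/3 ≈ 31667.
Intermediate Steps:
q(h) = 2*h*(-5 + h) (q(h) = (-5 + h)*(2*h) = 2*h*(-5 + h))
U = 475/9 (U = -4/9 + (⅑)*479 = -4/9 + 479/9 = 475/9 ≈ 52.778)
U*q(-15) = 475*(2*(-15)*(-5 - 15))/9 = 475*(2*(-15)*(-20))/9 = (475/9)*600 = 95000/3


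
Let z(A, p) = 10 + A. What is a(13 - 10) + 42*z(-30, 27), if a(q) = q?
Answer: -837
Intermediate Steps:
a(13 - 10) + 42*z(-30, 27) = (13 - 10) + 42*(10 - 30) = 3 + 42*(-20) = 3 - 840 = -837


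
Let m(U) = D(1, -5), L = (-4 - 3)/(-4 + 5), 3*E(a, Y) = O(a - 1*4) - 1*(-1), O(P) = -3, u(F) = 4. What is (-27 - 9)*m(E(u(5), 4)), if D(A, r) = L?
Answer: 252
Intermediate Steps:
E(a, Y) = -2/3 (E(a, Y) = (-3 - 1*(-1))/3 = (-3 + 1)/3 = (1/3)*(-2) = -2/3)
L = -7 (L = -7/1 = -7*1 = -7)
D(A, r) = -7
m(U) = -7
(-27 - 9)*m(E(u(5), 4)) = (-27 - 9)*(-7) = -36*(-7) = 252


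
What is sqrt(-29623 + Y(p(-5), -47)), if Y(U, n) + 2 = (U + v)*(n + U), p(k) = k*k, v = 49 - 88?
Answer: I*sqrt(29317) ≈ 171.22*I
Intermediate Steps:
v = -39
p(k) = k**2
Y(U, n) = -2 + (-39 + U)*(U + n) (Y(U, n) = -2 + (U - 39)*(n + U) = -2 + (-39 + U)*(U + n))
sqrt(-29623 + Y(p(-5), -47)) = sqrt(-29623 + (-2 + ((-5)**2)**2 - 39*(-5)**2 - 39*(-47) + (-5)**2*(-47))) = sqrt(-29623 + (-2 + 25**2 - 39*25 + 1833 + 25*(-47))) = sqrt(-29623 + (-2 + 625 - 975 + 1833 - 1175)) = sqrt(-29623 + 306) = sqrt(-29317) = I*sqrt(29317)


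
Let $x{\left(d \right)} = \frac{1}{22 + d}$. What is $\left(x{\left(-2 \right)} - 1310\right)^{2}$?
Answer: $\frac{686387601}{400} \approx 1.716 \cdot 10^{6}$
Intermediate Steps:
$\left(x{\left(-2 \right)} - 1310\right)^{2} = \left(\frac{1}{22 - 2} - 1310\right)^{2} = \left(\frac{1}{20} - 1310\right)^{2} = \left(- \frac{26199}{20}\right)^{2} = \frac{686387601}{400}$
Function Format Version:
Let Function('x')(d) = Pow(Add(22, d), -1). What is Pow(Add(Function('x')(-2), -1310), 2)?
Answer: Rational(686387601, 400) ≈ 1.7160e+6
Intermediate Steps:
Pow(Add(Function('x')(-2), -1310), 2) = Pow(Add(Pow(Add(22, -2), -1), -1310), 2) = Pow(Add(Pow(20, -1), -1310), 2) = Pow(Add(Rational(1, 20), -1310), 2) = Pow(Rational(-26199, 20), 2) = Rational(686387601, 400)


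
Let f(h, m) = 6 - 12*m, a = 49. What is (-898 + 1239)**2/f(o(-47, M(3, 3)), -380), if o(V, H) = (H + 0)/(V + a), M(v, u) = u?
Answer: 116281/4566 ≈ 25.467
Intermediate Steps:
o(V, H) = H/(49 + V) (o(V, H) = (H + 0)/(V + 49) = H/(49 + V))
(-898 + 1239)**2/f(o(-47, M(3, 3)), -380) = (-898 + 1239)**2/(6 - 12*(-380)) = 341**2/(6 + 4560) = 116281/4566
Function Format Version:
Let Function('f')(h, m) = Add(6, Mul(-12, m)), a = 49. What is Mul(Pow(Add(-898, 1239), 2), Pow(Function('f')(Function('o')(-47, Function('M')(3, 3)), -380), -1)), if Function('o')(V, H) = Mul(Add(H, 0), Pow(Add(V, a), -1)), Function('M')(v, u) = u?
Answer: Rational(116281, 4566) ≈ 25.467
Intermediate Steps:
Function('o')(V, H) = Mul(H, Pow(Add(49, V), -1)) (Function('o')(V, H) = Mul(Add(H, 0), Pow(Add(V, 49), -1)) = Mul(H, Pow(Add(49, V), -1)))
Mul(Pow(Add(-898, 1239), 2), Pow(Function('f')(Function('o')(-47, Function('M')(3, 3)), -380), -1)) = Mul(Pow(Add(-898, 1239), 2), Pow(Add(6, Mul(-12, -380)), -1)) = Mul(Pow(341, 2), Pow(Add(6, 4560), -1)) = Mul(116281, Pow(4566, -1)) = Mul(116281, Rational(1, 4566)) = Rational(116281, 4566)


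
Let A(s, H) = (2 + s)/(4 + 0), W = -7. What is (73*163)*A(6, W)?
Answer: 23798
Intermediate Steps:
A(s, H) = ½ + s/4 (A(s, H) = (2 + s)/4 = (2 + s)*(¼) = ½ + s/4)
(73*163)*A(6, W) = (73*163)*(½ + (¼)*6) = 11899*(½ + 3/2) = 11899*2 = 23798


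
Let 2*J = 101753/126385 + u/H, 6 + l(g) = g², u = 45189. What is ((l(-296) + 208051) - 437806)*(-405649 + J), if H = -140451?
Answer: 68235573842520879528/1183393309 ≈ 5.7661e+10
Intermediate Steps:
l(g) = -6 + g²
J = 1430016473/5916966545 (J = (101753/126385 + 45189/(-140451))/2 = (101753*(1/126385) + 45189*(-1/140451))/2 = (101753/126385 - 15063/46817)/2 = (½)*(2860032946/5916966545) = 1430016473/5916966545 ≈ 0.24168)
((l(-296) + 208051) - 437806)*(-405649 + J) = (((-6 + (-296)²) + 208051) - 437806)*(-405649 + 1430016473/5916966545) = (((-6 + 87616) + 208051) - 437806)*(-2400210131996232/5916966545) = ((87610 + 208051) - 437806)*(-2400210131996232/5916966545) = (295661 - 437806)*(-2400210131996232/5916966545) = -142145*(-2400210131996232/5916966545) = 68235573842520879528/1183393309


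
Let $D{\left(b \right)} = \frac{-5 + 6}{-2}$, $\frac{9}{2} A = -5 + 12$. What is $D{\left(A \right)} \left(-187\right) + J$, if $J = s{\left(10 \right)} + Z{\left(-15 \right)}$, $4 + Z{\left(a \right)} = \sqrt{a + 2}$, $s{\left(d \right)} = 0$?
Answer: $\frac{179}{2} + i \sqrt{13} \approx 89.5 + 3.6056 i$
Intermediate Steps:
$Z{\left(a \right)} = -4 + \sqrt{2 + a}$ ($Z{\left(a \right)} = -4 + \sqrt{a + 2} = -4 + \sqrt{2 + a}$)
$A = \frac{14}{9}$ ($A = \frac{2 \left(-5 + 12\right)}{9} = \frac{2}{9} \cdot 7 = \frac{14}{9} \approx 1.5556$)
$D{\left(b \right)} = - \frac{1}{2}$ ($D{\left(b \right)} = \left(- \frac{1}{2}\right) 1 = - \frac{1}{2}$)
$J = -4 + i \sqrt{13}$ ($J = 0 - \left(4 - \sqrt{2 - 15}\right) = 0 - \left(4 - \sqrt{-13}\right) = 0 - \left(4 - i \sqrt{13}\right) = -4 + i \sqrt{13} \approx -4.0 + 3.6056 i$)
$D{\left(A \right)} \left(-187\right) + J = \left(- \frac{1}{2}\right) \left(-187\right) - \left(4 - i \sqrt{13}\right) = \frac{187}{2} - \left(4 - i \sqrt{13}\right) = \frac{179}{2} + i \sqrt{13}$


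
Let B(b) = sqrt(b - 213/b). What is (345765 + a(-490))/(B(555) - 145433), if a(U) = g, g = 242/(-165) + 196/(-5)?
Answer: -27905248468165/11738670098583 - 2074346*sqrt(4745435)/11738670098583 ≈ -2.3776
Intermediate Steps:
g = -122/3 (g = 242*(-1/165) + 196*(-1/5) = -22/15 - 196/5 = -122/3 ≈ -40.667)
a(U) = -122/3
(345765 + a(-490))/(B(555) - 145433) = (345765 - 122/3)/(sqrt(555 - 213/555) - 145433) = 1037173/(3*(sqrt(555 - 213*1/555) - 145433)) = 1037173/(3*(sqrt(555 - 71/185) - 145433)) = 1037173/(3*(sqrt(102604/185) - 145433)) = 1037173/(3*(2*sqrt(4745435)/185 - 145433)) = 1037173/(3*(-145433 + 2*sqrt(4745435)/185))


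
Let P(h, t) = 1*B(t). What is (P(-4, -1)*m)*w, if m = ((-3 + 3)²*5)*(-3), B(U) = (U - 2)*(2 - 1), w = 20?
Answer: 0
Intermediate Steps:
B(U) = -2 + U (B(U) = (-2 + U)*1 = -2 + U)
m = 0 (m = (0²*5)*(-3) = (0*5)*(-3) = 0*(-3) = 0)
P(h, t) = -2 + t (P(h, t) = 1*(-2 + t) = -2 + t)
(P(-4, -1)*m)*w = ((-2 - 1)*0)*20 = -3*0*20 = 0*20 = 0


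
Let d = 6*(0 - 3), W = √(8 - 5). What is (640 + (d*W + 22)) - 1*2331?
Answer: -1669 - 18*√3 ≈ -1700.2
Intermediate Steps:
W = √3 ≈ 1.7320
d = -18 (d = 6*(-3) = -18)
(640 + (d*W + 22)) - 1*2331 = (640 + (-18*√3 + 22)) - 1*2331 = (640 + (22 - 18*√3)) - 2331 = (662 - 18*√3) - 2331 = -1669 - 18*√3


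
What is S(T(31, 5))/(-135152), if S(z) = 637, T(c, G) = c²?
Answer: -637/135152 ≈ -0.0047132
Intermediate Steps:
S(T(31, 5))/(-135152) = 637/(-135152) = 637*(-1/135152) = -637/135152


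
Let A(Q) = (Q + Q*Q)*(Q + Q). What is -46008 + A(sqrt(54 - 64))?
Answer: -46028 - 20*I*sqrt(10) ≈ -46028.0 - 63.246*I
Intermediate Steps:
A(Q) = 2*Q*(Q + Q**2) (A(Q) = (Q + Q**2)*(2*Q) = 2*Q*(Q + Q**2))
-46008 + A(sqrt(54 - 64)) = -46008 + 2*(sqrt(54 - 64))**2*(1 + sqrt(54 - 64)) = -46008 + 2*(sqrt(-10))**2*(1 + sqrt(-10)) = -46008 + 2*(I*sqrt(10))**2*(1 + I*sqrt(10)) = -46008 + 2*(-10)*(1 + I*sqrt(10)) = -46008 + (-20 - 20*I*sqrt(10)) = -46028 - 20*I*sqrt(10)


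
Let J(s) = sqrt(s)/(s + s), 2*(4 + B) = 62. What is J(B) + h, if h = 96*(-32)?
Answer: -3072 + sqrt(3)/18 ≈ -3071.9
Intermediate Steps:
B = 27 (B = -4 + (1/2)*62 = -4 + 31 = 27)
h = -3072
J(s) = 1/(2*sqrt(s)) (J(s) = sqrt(s)/((2*s)) = (1/(2*s))*sqrt(s) = 1/(2*sqrt(s)))
J(B) + h = 1/(2*sqrt(27)) - 3072 = (sqrt(3)/9)/2 - 3072 = sqrt(3)/18 - 3072 = -3072 + sqrt(3)/18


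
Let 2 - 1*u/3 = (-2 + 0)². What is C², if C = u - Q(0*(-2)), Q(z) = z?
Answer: 36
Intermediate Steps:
u = -6 (u = 6 - 3*(-2 + 0)² = 6 - 3*(-2)² = 6 - 3*4 = 6 - 12 = -6)
C = -6 (C = -6 - 0*(-2) = -6 - 1*0 = -6 + 0 = -6)
C² = (-6)² = 36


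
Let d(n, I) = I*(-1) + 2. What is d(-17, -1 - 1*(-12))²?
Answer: 81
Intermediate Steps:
d(n, I) = 2 - I (d(n, I) = -I + 2 = 2 - I)
d(-17, -1 - 1*(-12))² = (2 - (-1 - 1*(-12)))² = (2 - (-1 + 12))² = (2 - 1*11)² = (2 - 11)² = (-9)² = 81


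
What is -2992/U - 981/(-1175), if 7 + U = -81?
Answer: 40931/1175 ≈ 34.835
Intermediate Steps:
U = -88 (U = -7 - 81 = -88)
-2992/U - 981/(-1175) = -2992/(-88) - 981/(-1175) = -2992*(-1/88) - 981*(-1/1175) = 34 + 981/1175 = 40931/1175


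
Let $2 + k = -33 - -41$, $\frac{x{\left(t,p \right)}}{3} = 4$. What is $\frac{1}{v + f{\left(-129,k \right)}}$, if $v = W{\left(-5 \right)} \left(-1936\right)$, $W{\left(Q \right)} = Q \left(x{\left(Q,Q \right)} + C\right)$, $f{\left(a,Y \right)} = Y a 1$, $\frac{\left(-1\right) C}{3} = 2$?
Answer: $\frac{1}{57306} \approx 1.745 \cdot 10^{-5}$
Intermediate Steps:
$C = -6$ ($C = \left(-3\right) 2 = -6$)
$x{\left(t,p \right)} = 12$ ($x{\left(t,p \right)} = 3 \cdot 4 = 12$)
$k = 6$ ($k = -2 - -8 = -2 + \left(-33 + 41\right) = -2 + 8 = 6$)
$f{\left(a,Y \right)} = Y a$
$W{\left(Q \right)} = 6 Q$ ($W{\left(Q \right)} = Q \left(12 - 6\right) = Q 6 = 6 Q$)
$v = 58080$ ($v = 6 \left(-5\right) \left(-1936\right) = \left(-30\right) \left(-1936\right) = 58080$)
$\frac{1}{v + f{\left(-129,k \right)}} = \frac{1}{58080 + 6 \left(-129\right)} = \frac{1}{58080 - 774} = \frac{1}{57306}$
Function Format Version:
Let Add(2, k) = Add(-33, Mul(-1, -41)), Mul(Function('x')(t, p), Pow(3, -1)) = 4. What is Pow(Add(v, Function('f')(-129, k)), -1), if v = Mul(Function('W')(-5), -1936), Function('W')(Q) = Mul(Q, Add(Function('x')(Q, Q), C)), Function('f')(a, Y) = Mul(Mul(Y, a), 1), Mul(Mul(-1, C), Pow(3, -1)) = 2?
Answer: Rational(1, 57306) ≈ 1.7450e-5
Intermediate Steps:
C = -6 (C = Mul(-3, 2) = -6)
Function('x')(t, p) = 12 (Function('x')(t, p) = Mul(3, 4) = 12)
k = 6 (k = Add(-2, Add(-33, Mul(-1, -41))) = Add(-2, Add(-33, 41)) = Add(-2, 8) = 6)
Function('f')(a, Y) = Mul(Y, a)
Function('W')(Q) = Mul(6, Q) (Function('W')(Q) = Mul(Q, Add(12, -6)) = Mul(Q, 6) = Mul(6, Q))
v = 58080 (v = Mul(Mul(6, -5), -1936) = Mul(-30, -1936) = 58080)
Pow(Add(v, Function('f')(-129, k)), -1) = Pow(Add(58080, Mul(6, -129)), -1) = Pow(Add(58080, -774), -1) = Pow(57306, -1) = Rational(1, 57306)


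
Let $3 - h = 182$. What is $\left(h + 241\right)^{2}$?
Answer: $3844$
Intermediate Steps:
$h = -179$ ($h = 3 - 182 = -179$)
$\left(h + 241\right)^{2} = \left(-179 + 241\right)^{2} = 62^{2} = 3844$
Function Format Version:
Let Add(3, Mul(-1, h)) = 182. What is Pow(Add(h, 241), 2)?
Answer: 3844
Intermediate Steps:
h = -179 (h = Add(3, Mul(-1, 182)) = Add(3, -182) = -179)
Pow(Add(h, 241), 2) = Pow(Add(-179, 241), 2) = Pow(62, 2) = 3844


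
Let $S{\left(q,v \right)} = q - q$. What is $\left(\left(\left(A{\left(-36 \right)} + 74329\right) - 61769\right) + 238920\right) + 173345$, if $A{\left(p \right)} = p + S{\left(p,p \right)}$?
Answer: $424789$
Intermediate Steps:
$S{\left(q,v \right)} = 0$
$A{\left(p \right)} = p$ ($A{\left(p \right)} = p + 0 = p$)
$\left(\left(\left(A{\left(-36 \right)} + 74329\right) - 61769\right) + 238920\right) + 173345 = \left(\left(\left(-36 + 74329\right) - 61769\right) + 238920\right) + 173345 = \left(\left(74293 - 61769\right) + 238920\right) + 173345 = \left(12524 + 238920\right) + 173345 = 251444 + 173345 = 424789$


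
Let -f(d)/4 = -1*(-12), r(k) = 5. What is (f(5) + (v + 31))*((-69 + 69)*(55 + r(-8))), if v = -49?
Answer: 0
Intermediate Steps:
f(d) = -48 (f(d) = -(-4)*(-12) = -4*12 = -48)
(f(5) + (v + 31))*((-69 + 69)*(55 + r(-8))) = (-48 + (-49 + 31))*((-69 + 69)*(55 + 5)) = (-48 - 18)*(0*60) = -66*0 = 0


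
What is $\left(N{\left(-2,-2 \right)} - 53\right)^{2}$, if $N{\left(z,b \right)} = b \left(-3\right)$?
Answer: $2209$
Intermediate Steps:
$N{\left(z,b \right)} = - 3 b$
$\left(N{\left(-2,-2 \right)} - 53\right)^{2} = \left(\left(-3\right) \left(-2\right) - 53\right)^{2} = \left(6 - 53\right)^{2} = \left(-47\right)^{2} = 2209$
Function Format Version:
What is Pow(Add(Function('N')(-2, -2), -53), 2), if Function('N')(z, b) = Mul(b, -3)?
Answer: 2209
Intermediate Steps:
Function('N')(z, b) = Mul(-3, b)
Pow(Add(Function('N')(-2, -2), -53), 2) = Pow(Add(Mul(-3, -2), -53), 2) = Pow(Add(6, -53), 2) = Pow(-47, 2) = 2209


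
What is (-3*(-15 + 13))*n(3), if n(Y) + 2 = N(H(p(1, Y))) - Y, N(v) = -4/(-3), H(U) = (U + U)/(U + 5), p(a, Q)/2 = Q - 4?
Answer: -22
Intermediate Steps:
p(a, Q) = -8 + 2*Q (p(a, Q) = 2*(Q - 4) = 2*(-4 + Q) = -8 + 2*Q)
H(U) = 2*U/(5 + U) (H(U) = (2*U)/(5 + U) = 2*U/(5 + U))
N(v) = 4/3 (N(v) = -4*(-⅓) = 4/3)
n(Y) = -⅔ - Y (n(Y) = -2 + (4/3 - Y) = -⅔ - Y)
(-3*(-15 + 13))*n(3) = (-3*(-15 + 13))*(-⅔ - 1*3) = (-3*(-2))*(-⅔ - 3) = 6*(-11/3) = -22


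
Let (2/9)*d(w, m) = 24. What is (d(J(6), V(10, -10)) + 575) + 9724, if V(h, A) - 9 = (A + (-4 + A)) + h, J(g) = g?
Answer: 10407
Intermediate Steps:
V(h, A) = 5 + h + 2*A (V(h, A) = 9 + ((A + (-4 + A)) + h) = 9 + ((-4 + 2*A) + h) = 9 + (-4 + h + 2*A) = 5 + h + 2*A)
d(w, m) = 108 (d(w, m) = (9/2)*24 = 108)
(d(J(6), V(10, -10)) + 575) + 9724 = (108 + 575) + 9724 = 683 + 9724 = 10407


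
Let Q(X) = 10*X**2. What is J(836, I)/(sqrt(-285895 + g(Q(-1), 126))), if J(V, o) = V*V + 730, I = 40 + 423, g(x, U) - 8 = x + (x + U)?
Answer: -699626*I*sqrt(31749)/95247 ≈ -1308.8*I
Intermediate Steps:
g(x, U) = 8 + U + 2*x (g(x, U) = 8 + (x + (x + U)) = 8 + (x + (U + x)) = 8 + (U + 2*x) = 8 + U + 2*x)
I = 463
J(V, o) = 730 + V**2 (J(V, o) = V**2 + 730 = 730 + V**2)
J(836, I)/(sqrt(-285895 + g(Q(-1), 126))) = (730 + 836**2)/(sqrt(-285895 + (8 + 126 + 2*(10*(-1)**2)))) = (730 + 698896)/(sqrt(-285895 + (8 + 126 + 2*(10*1)))) = 699626/(sqrt(-285895 + (8 + 126 + 2*10))) = 699626/(sqrt(-285895 + (8 + 126 + 20))) = 699626/(sqrt(-285895 + 154)) = 699626/(sqrt(-285741)) = 699626/((3*I*sqrt(31749))) = 699626*(-I*sqrt(31749)/95247) = -699626*I*sqrt(31749)/95247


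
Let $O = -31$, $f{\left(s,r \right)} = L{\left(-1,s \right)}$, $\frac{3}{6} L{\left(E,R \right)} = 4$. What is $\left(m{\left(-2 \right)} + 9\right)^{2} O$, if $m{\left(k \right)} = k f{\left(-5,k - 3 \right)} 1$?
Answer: $-1519$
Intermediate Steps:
$L{\left(E,R \right)} = 8$ ($L{\left(E,R \right)} = 2 \cdot 4 = 8$)
$f{\left(s,r \right)} = 8$
$m{\left(k \right)} = 8 k$ ($m{\left(k \right)} = k 8 \cdot 1 = 8 k 1 = 8 k$)
$\left(m{\left(-2 \right)} + 9\right)^{2} O = \left(8 \left(-2\right) + 9\right)^{2} \left(-31\right) = \left(-16 + 9\right)^{2} \left(-31\right) = \left(-7\right)^{2} \left(-31\right) = 49 \left(-31\right) = -1519$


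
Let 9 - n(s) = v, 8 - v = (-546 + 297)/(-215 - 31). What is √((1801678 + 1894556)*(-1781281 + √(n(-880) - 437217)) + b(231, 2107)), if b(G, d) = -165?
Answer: √(-11067756776539839 + 75772797*I*√2939833578)/41 ≈ 476.25 + 2.5659e+6*I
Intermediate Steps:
v = 573/82 (v = 8 - (-546 + 297)/(-215 - 31) = 8 - (-249)/(-246) = 8 - (-249)*(-1)/246 = 8 - 1*83/82 = 8 - 83/82 = 573/82 ≈ 6.9878)
n(s) = 165/82 (n(s) = 9 - 1*573/82 = 9 - 573/82 = 165/82)
√((1801678 + 1894556)*(-1781281 + √(n(-880) - 437217)) + b(231, 2107)) = √((1801678 + 1894556)*(-1781281 + √(165/82 - 437217)) - 165) = √(3696234*(-1781281 + √(-35851629/82)) - 165) = √(3696234*(-1781281 + I*√2939833578/82) - 165) = √((-6584031395754 + 1848117*I*√2939833578/41) - 165) = √(-6584031395919 + 1848117*I*√2939833578/41)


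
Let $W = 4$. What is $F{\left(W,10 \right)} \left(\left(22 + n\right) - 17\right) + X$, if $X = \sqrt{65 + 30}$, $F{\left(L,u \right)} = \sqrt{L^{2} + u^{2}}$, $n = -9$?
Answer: $\sqrt{95} - 8 \sqrt{29} \approx -33.335$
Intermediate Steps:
$X = \sqrt{95} \approx 9.7468$
$F{\left(W,10 \right)} \left(\left(22 + n\right) - 17\right) + X = \sqrt{4^{2} + 10^{2}} \left(\left(22 - 9\right) - 17\right) + \sqrt{95} = \sqrt{16 + 100} \left(13 - 17\right) + \sqrt{95} = \sqrt{116} \left(-4\right) + \sqrt{95} = 2 \sqrt{29} \left(-4\right) + \sqrt{95} = - 8 \sqrt{29} + \sqrt{95} = \sqrt{95} - 8 \sqrt{29}$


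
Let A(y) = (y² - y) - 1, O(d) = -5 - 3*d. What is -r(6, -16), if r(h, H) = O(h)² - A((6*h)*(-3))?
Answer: 11242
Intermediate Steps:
A(y) = -1 + y² - y
r(h, H) = 1 + (-5 - 3*h)² - 324*h² - 18*h (r(h, H) = (-5 - 3*h)² - (-1 + ((6*h)*(-3))² - 6*h*(-3)) = (-5 - 3*h)² - (-1 + (-18*h)² - (-18)*h) = (-5 - 3*h)² - (-1 + 324*h² + 18*h) = (-5 - 3*h)² - (-1 + 18*h + 324*h²) = (-5 - 3*h)² + (1 - 324*h² - 18*h) = 1 + (-5 - 3*h)² - 324*h² - 18*h)
-r(6, -16) = -(26 - 315*6² + 12*6) = -(26 - 315*36 + 72) = -(26 - 11340 + 72) = -1*(-11242) = 11242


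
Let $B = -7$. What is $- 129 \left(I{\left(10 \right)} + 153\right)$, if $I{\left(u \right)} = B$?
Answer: $-18834$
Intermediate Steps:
$I{\left(u \right)} = -7$
$- 129 \left(I{\left(10 \right)} + 153\right) = - 129 \left(-7 + 153\right) = - 129 \cdot 146 = \left(-1\right) 18834 = -18834$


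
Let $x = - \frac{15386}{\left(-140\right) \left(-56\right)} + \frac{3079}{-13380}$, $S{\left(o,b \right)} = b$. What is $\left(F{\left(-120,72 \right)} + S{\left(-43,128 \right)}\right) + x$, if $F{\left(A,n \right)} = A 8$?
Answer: $- \frac{44645989}{53520} \approx -834.19$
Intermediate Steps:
$F{\left(A,n \right)} = 8 A$
$x = - \frac{117349}{53520}$ ($x = - \frac{15386}{7840} + 3079 \left(- \frac{1}{13380}\right) = \left(-15386\right) \frac{1}{7840} - \frac{3079}{13380} = - \frac{157}{80} - \frac{3079}{13380} = - \frac{117349}{53520} \approx -2.1926$)
$\left(F{\left(-120,72 \right)} + S{\left(-43,128 \right)}\right) + x = \left(8 \left(-120\right) + 128\right) - \frac{117349}{53520} = \left(-960 + 128\right) - \frac{117349}{53520} = -832 - \frac{117349}{53520} = - \frac{44645989}{53520}$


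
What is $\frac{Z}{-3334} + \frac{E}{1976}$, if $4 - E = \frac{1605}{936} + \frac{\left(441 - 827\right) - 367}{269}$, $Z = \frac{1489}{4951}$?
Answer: $\frac{3398493556865}{1368744353011776} \approx 0.0024829$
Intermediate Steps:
$Z = \frac{1489}{4951}$ ($Z = 1489 \cdot \frac{1}{4951} = \frac{1489}{4951} \approx 0.30075$)
$E = \frac{426733}{83928}$ ($E = 4 - \left(\frac{1605}{936} + \frac{\left(441 - 827\right) - 367}{269}\right) = 4 - \left(1605 \cdot \frac{1}{936} + \left(-386 - 367\right) \frac{1}{269}\right) = 4 - \left(\frac{535}{312} - \frac{753}{269}\right) = 4 - - \frac{91021}{83928} = 4 + \frac{91021}{83928} = \frac{426733}{83928} \approx 5.0845$)
$\frac{Z}{-3334} + \frac{E}{1976} = \frac{1489}{4951 \left(-3334\right)} + \frac{426733}{83928 \cdot 1976} = \frac{1489}{4951} \left(- \frac{1}{3334}\right) + \frac{426733}{83928} \cdot \frac{1}{1976} = - \frac{1489}{16506634} + \frac{426733}{165841728} = \frac{3398493556865}{1368744353011776}$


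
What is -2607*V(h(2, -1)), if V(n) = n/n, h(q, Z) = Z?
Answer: -2607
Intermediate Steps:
V(n) = 1
-2607*V(h(2, -1)) = -2607*1 = -2607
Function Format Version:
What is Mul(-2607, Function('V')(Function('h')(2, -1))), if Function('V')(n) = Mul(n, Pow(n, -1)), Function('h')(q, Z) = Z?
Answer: -2607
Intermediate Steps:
Function('V')(n) = 1
Mul(-2607, Function('V')(Function('h')(2, -1))) = Mul(-2607, 1) = -2607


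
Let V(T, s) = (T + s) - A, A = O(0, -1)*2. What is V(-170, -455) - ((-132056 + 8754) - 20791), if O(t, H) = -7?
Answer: 143482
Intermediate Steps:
A = -14 (A = -7*2 = -14)
V(T, s) = 14 + T + s (V(T, s) = (T + s) - 1*(-14) = (T + s) + 14 = 14 + T + s)
V(-170, -455) - ((-132056 + 8754) - 20791) = (14 - 170 - 455) - ((-132056 + 8754) - 20791) = -611 - (-123302 - 20791) = -611 - 1*(-144093) = -611 + 144093 = 143482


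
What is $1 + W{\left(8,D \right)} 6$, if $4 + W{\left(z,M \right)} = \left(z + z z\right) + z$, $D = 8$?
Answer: $457$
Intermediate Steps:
$W{\left(z,M \right)} = -4 + z^{2} + 2 z$ ($W{\left(z,M \right)} = -4 + \left(\left(z + z z\right) + z\right) = -4 + \left(\left(z + z^{2}\right) + z\right) = -4 + \left(z^{2} + 2 z\right) = -4 + z^{2} + 2 z$)
$1 + W{\left(8,D \right)} 6 = 1 + \left(-4 + 8^{2} + 2 \cdot 8\right) 6 = 1 + \left(-4 + 64 + 16\right) 6 = 1 + 76 \cdot 6 = 1 + 456 = 457$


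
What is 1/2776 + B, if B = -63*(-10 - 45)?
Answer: 9618841/2776 ≈ 3465.0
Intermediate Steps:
B = 3465 (B = -63*(-55) = 3465)
1/2776 + B = 1/2776 + 3465 = 9618841/2776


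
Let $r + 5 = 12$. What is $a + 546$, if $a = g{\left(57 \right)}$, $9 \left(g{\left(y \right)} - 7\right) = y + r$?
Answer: $\frac{5041}{9} \approx 560.11$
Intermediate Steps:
$r = 7$ ($r = -5 + 12 = 7$)
$g{\left(y \right)} = \frac{70}{9} + \frac{y}{9}$ ($g{\left(y \right)} = 7 + \frac{y + 7}{9} = 7 + \frac{7 + y}{9} = 7 + \left(\frac{7}{9} + \frac{y}{9}\right) = \frac{70}{9} + \frac{y}{9}$)
$a = \frac{127}{9}$ ($a = \frac{70}{9} + \frac{1}{9} \cdot 57 = \frac{70}{9} + \frac{19}{3} = \frac{127}{9} \approx 14.111$)
$a + 546 = \frac{127}{9} + 546 = \frac{5041}{9}$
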